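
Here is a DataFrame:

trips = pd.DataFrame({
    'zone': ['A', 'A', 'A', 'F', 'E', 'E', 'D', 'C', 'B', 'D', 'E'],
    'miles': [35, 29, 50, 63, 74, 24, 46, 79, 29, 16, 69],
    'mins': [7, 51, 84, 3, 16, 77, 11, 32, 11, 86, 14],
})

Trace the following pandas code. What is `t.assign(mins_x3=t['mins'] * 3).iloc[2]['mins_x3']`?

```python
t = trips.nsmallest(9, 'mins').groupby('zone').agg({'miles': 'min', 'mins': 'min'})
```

96

take 9 rows with smallest mins:
   zone  miles  mins
3     F     63     3
0     A     35     7
6     D     46    11
8     B     29    11
10    E     69    14
4     E     74    16
7     C     79    32
1     A     29    51
5     E     24    77
group by zone: min(miles), min(mins):
      miles  mins
zone             
A        29     7
B        29    11
C        79    32
D        46    11
E        24    14
F        63     3
add column mins_x3 = t['mins'] * 3:
      miles  mins  mins_x3
zone                      
A        29     7       21
B        29    11       33
C        79    32       96
D        46    11       33
E        24    14       42
F        63     3        9
So iloc[2]['mins_x3'] = 96.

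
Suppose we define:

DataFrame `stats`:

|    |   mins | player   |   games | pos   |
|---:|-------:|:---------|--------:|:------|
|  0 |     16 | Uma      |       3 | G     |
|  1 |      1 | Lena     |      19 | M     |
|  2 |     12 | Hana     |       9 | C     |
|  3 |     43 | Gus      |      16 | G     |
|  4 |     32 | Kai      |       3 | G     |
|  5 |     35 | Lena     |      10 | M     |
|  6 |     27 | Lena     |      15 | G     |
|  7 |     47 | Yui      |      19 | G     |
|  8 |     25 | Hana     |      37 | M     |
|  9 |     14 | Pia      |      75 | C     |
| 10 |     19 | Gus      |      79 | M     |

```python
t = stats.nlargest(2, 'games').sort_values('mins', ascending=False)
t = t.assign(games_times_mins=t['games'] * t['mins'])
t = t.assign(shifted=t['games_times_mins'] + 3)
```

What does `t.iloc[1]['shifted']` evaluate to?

take 2 rows with largest games:
    mins player  games pos
10    19    Gus     79   M
9     14    Pia     75   C
sort by mins descending:
    mins player  games pos
10    19    Gus     79   M
9     14    Pia     75   C
add column games_times_mins = t['games'] * t['mins']:
    mins player  games pos  games_times_mins
10    19    Gus     79   M              1501
9     14    Pia     75   C              1050
add column shifted = t['games_times_mins'] + 3:
    mins player  games pos  games_times_mins  shifted
10    19    Gus     79   M              1501     1504
9     14    Pia     75   C              1050     1053
Reading off the value at position 1, column 'shifted', we get 1053.

1053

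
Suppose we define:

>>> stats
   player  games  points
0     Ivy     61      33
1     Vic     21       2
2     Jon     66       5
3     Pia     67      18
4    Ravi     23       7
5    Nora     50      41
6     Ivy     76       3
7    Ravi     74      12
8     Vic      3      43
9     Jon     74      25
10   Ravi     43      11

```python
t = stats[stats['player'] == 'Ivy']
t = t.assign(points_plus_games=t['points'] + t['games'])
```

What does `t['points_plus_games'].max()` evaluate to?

94

filter rows where player == 'Ivy':
  player  games  points
0    Ivy     61      33
6    Ivy     76       3
add column points_plus_games = t['points'] + t['games']:
  player  games  points  points_plus_games
0    Ivy     61      33                 94
6    Ivy     76       3                 79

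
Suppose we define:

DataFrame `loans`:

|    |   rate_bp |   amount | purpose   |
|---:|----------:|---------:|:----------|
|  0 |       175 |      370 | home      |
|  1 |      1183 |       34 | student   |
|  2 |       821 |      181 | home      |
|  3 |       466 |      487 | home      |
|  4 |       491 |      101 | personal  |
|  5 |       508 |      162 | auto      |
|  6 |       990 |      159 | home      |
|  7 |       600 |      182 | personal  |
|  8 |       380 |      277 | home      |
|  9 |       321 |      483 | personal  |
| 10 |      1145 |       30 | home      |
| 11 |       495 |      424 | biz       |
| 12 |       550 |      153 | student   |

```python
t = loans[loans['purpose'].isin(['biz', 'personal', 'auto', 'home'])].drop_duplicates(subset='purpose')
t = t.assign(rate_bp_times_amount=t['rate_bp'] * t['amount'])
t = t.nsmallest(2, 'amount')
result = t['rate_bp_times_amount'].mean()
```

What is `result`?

65943.5

filter rows where purpose in ['biz', 'personal', 'auto', 'home']:
    rate_bp  amount   purpose
0       175     370      home
2       821     181      home
3       466     487      home
4       491     101  personal
5       508     162      auto
6       990     159      home
7       600     182  personal
8       380     277      home
9       321     483  personal
10     1145      30      home
11      495     424       biz
drop duplicate purpose (keep=first):
    rate_bp  amount   purpose
0       175     370      home
4       491     101  personal
5       508     162      auto
11      495     424       biz
add column rate_bp_times_amount = t['rate_bp'] * t['amount']:
    rate_bp  amount   purpose  rate_bp_times_amount
0       175     370      home                 64750
4       491     101  personal                 49591
5       508     162      auto                 82296
11      495     424       biz                209880
take 2 rows with smallest amount:
   rate_bp  amount   purpose  rate_bp_times_amount
4      491     101  personal                 49591
5      508     162      auto                 82296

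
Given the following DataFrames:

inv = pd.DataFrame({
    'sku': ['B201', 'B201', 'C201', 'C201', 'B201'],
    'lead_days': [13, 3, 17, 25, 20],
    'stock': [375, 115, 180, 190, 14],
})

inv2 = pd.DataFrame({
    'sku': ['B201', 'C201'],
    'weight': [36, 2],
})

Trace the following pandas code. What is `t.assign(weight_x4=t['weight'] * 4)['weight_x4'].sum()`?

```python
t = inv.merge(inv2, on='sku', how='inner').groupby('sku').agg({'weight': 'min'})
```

152

merge on 'sku' (how='inner') → 5 rows:
    sku  lead_days  stock  weight
0  B201         13    375      36
1  B201          3    115      36
2  C201         17    180       2
3  C201         25    190       2
4  B201         20     14      36
group by sku, min of weight:
      weight
sku         
B201      36
C201       2
add column weight_x4 = t['weight'] * 4:
      weight  weight_x4
sku                    
B201      36        144
C201       2          8
The sum of column 'weight_x4' is 152.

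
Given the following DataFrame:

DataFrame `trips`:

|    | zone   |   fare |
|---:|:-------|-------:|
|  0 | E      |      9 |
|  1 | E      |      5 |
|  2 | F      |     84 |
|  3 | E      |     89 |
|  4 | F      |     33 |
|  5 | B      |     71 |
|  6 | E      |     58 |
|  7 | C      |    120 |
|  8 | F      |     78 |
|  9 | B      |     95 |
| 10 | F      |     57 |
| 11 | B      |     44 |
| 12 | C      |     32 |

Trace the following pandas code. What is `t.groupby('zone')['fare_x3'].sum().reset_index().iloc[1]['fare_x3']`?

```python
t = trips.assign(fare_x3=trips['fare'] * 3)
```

add column fare_x3 = trips['fare'] * 3:
   zone  fare  fare_x3
0     E     9       27
1     E     5       15
2     F    84      252
3     E    89      267
4     F    33       99
5     B    71      213
6     E    58      174
7     C   120      360
8     F    78      234
9     B    95      285
10    F    57      171
11    B    44      132
12    C    32       96
group by zone, sum of fare_x3:
zone
B    630
C    456
E    483
F    756
Name: fare_x3, dtype: int64
reset_index():
  zone  fare_x3
0    B      630
1    C      456
2    E      483
3    F      756
Then the value at position 1, column 'fare_x3': 456

456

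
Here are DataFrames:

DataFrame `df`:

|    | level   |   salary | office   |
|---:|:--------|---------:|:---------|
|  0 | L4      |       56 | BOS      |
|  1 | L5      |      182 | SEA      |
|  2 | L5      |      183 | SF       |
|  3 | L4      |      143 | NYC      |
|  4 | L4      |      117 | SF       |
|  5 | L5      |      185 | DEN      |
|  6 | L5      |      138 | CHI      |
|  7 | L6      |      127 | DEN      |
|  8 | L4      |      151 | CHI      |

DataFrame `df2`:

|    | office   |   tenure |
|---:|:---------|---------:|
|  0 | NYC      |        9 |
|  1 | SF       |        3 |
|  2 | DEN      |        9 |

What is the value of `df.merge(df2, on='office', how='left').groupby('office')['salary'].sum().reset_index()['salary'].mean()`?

213.666666667

merge on 'office' (how='left') → 9 rows:
  level  salary office  tenure
0    L4      56    BOS     NaN
1    L5     182    SEA     NaN
2    L5     183     SF     3.0
3    L4     143    NYC     9.0
4    L4     117     SF     3.0
5    L5     185    DEN     9.0
6    L5     138    CHI     NaN
7    L6     127    DEN     9.0
8    L4     151    CHI     NaN
group by office, sum of salary:
office
BOS     56
CHI    289
DEN    312
NYC    143
SEA    182
SF     300
Name: salary, dtype: int64
reset_index():
  office  salary
0    BOS      56
1    CHI     289
2    DEN     312
3    NYC     143
4    SEA     182
5     SF     300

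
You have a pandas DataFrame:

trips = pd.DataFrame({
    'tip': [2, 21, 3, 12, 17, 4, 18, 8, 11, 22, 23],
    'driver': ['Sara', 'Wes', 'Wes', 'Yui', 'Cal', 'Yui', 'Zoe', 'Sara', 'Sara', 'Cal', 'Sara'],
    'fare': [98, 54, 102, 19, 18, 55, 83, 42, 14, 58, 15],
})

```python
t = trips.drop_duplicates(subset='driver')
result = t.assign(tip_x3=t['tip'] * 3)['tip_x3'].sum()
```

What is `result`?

drop duplicate driver (keep=first):
   tip driver  fare
0    2   Sara    98
1   21    Wes    54
3   12    Yui    19
4   17    Cal    18
6   18    Zoe    83
add column tip_x3 = t['tip'] * 3:
   tip driver  fare  tip_x3
0    2   Sara    98       6
1   21    Wes    54      63
3   12    Yui    19      36
4   17    Cal    18      51
6   18    Zoe    83      54

210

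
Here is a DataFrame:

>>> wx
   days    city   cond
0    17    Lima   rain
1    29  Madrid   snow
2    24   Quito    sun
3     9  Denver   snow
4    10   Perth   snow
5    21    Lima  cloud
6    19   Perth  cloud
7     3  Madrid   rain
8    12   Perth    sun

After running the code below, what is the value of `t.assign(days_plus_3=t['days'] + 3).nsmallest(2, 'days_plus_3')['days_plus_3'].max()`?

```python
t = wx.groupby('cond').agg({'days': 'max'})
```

24

group by cond, max of days:
       days
cond       
cloud    21
rain     17
snow     29
sun      24
add column days_plus_3 = t['days'] + 3:
       days  days_plus_3
cond                    
cloud    21           24
rain     17           20
snow     29           32
sun      24           27
take 2 rows with smallest days_plus_3:
       days  days_plus_3
cond                    
rain     17           20
cloud    21           24
Reading off the max of column 'days_plus_3', we get 24.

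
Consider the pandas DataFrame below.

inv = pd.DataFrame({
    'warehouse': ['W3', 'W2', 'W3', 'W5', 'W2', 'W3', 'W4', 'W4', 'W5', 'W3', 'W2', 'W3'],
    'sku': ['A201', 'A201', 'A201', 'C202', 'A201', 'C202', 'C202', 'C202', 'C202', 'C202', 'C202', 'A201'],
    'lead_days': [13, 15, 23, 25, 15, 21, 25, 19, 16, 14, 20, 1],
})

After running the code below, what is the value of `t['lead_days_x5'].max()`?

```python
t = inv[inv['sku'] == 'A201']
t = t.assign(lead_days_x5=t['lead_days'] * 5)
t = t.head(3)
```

115

filter rows where sku == 'A201':
   warehouse   sku  lead_days
0         W3  A201         13
1         W2  A201         15
2         W3  A201         23
4         W2  A201         15
11        W3  A201          1
add column lead_days_x5 = t['lead_days'] * 5:
   warehouse   sku  lead_days  lead_days_x5
0         W3  A201         13            65
1         W2  A201         15            75
2         W3  A201         23           115
4         W2  A201         15            75
11        W3  A201          1             5
take first 3 rows:
  warehouse   sku  lead_days  lead_days_x5
0        W3  A201         13            65
1        W2  A201         15            75
2        W3  A201         23           115
Hence 115.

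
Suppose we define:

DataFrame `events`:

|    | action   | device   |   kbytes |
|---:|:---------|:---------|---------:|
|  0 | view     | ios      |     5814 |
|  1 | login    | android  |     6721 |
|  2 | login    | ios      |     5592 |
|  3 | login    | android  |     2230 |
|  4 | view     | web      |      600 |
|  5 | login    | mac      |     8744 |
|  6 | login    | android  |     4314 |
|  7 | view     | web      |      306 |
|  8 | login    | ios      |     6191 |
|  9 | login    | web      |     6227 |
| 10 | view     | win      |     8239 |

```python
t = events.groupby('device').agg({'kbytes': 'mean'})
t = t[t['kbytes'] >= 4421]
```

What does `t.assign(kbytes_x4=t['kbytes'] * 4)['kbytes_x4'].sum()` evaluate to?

109081.333333

group by device, mean of kbytes:
              kbytes
device              
android  4421.666667
ios      5865.666667
mac      8744.000000
web      2377.666667
win      8239.000000
filter rows where kbytes >= 4421:
              kbytes
device              
android  4421.666667
ios      5865.666667
mac      8744.000000
win      8239.000000
add column kbytes_x4 = t['kbytes'] * 4:
              kbytes     kbytes_x4
device                            
android  4421.666667  17686.666667
ios      5865.666667  23462.666667
mac      8744.000000  34976.000000
win      8239.000000  32956.000000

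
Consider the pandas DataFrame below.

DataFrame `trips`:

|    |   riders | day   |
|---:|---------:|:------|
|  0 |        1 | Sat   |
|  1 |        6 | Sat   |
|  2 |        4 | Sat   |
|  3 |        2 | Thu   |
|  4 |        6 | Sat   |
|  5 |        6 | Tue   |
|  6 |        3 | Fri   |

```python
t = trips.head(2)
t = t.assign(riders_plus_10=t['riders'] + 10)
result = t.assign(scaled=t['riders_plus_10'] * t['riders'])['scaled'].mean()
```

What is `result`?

take first 2 rows:
   riders  day
0       1  Sat
1       6  Sat
add column riders_plus_10 = t['riders'] + 10:
   riders  day  riders_plus_10
0       1  Sat              11
1       6  Sat              16
add column scaled = t['riders_plus_10'] * t['riders']:
   riders  day  riders_plus_10  scaled
0       1  Sat              11      11
1       6  Sat              16      96
Finally, mean of column 'scaled' = 53.5.

53.5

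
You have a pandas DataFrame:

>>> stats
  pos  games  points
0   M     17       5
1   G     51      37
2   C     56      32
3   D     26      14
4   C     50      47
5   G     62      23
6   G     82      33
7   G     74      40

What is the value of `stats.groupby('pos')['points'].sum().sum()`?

group by pos, sum of points:
pos
C     79
D     14
G    133
M      5
Name: points, dtype: int64
Reading off the sum of the resulting series, we get 231.

231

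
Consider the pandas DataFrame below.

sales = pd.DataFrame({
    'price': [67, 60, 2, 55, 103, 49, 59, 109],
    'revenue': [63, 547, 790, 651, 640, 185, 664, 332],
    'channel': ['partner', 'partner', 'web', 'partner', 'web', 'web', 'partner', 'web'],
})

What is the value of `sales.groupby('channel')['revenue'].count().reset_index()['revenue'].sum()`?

8

group by channel, count of revenue:
channel
partner    4
web        4
Name: revenue, dtype: int64
reset_index():
   channel  revenue
0  partner        4
1      web        4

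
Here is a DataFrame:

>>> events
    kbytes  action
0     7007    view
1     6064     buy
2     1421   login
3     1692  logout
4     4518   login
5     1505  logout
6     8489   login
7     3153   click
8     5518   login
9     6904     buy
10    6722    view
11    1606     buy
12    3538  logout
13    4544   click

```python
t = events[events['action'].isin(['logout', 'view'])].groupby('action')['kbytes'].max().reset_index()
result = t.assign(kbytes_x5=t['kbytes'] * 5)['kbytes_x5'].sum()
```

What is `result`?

52725

filter rows where action in ['logout', 'view']:
    kbytes  action
0     7007    view
3     1692  logout
5     1505  logout
10    6722    view
12    3538  logout
group by action, max of kbytes:
action
logout    3538
view      7007
Name: kbytes, dtype: int64
reset_index():
   action  kbytes
0  logout    3538
1    view    7007
add column kbytes_x5 = t['kbytes'] * 5:
   action  kbytes  kbytes_x5
0  logout    3538      17690
1    view    7007      35035
sum of column 'kbytes_x5' → 52725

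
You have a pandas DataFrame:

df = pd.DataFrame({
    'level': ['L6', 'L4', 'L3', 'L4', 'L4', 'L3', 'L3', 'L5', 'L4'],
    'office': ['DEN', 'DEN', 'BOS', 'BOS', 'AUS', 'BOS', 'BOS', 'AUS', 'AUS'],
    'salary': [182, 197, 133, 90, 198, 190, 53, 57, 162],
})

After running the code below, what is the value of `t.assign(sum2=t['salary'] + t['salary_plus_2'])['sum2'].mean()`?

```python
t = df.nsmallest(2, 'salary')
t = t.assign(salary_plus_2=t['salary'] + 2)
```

112.0

take 2 rows with smallest salary:
  level office  salary
6    L3    BOS      53
7    L5    AUS      57
add column salary_plus_2 = t['salary'] + 2:
  level office  salary  salary_plus_2
6    L3    BOS      53             55
7    L5    AUS      57             59
add column sum2 = t['salary'] + t['salary_plus_2']:
  level office  salary  salary_plus_2  sum2
6    L3    BOS      53             55   108
7    L5    AUS      57             59   116
mean of column 'sum2' → 112.0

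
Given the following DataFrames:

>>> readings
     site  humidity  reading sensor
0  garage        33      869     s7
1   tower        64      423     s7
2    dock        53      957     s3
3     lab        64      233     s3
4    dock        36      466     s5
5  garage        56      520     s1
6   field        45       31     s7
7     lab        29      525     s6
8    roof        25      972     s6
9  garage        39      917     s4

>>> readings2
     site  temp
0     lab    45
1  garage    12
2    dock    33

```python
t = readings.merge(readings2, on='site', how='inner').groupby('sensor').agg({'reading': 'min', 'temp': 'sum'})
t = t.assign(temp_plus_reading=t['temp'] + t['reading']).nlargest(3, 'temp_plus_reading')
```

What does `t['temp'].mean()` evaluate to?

23.0

merge on 'site' (how='inner') → 7 rows:
     site  humidity  reading sensor  temp
0  garage        33      869     s7    12
1    dock        53      957     s3    33
2     lab        64      233     s3    45
3    dock        36      466     s5    33
4  garage        56      520     s1    12
5     lab        29      525     s6    45
6  garage        39      917     s4    12
group by sensor: min(reading), sum(temp):
        reading  temp
sensor               
s1          520    12
s3          233    78
s4          917    12
s5          466    33
s6          525    45
s7          869    12
add column temp_plus_reading = t['temp'] + t['reading']:
        reading  temp  temp_plus_reading
sensor                                  
s1          520    12                532
s3          233    78                311
s4          917    12                929
s5          466    33                499
s6          525    45                570
s7          869    12                881
take 3 rows with largest temp_plus_reading:
        reading  temp  temp_plus_reading
sensor                                  
s4          917    12                929
s7          869    12                881
s6          525    45                570
The mean of column 'temp' is 23.0.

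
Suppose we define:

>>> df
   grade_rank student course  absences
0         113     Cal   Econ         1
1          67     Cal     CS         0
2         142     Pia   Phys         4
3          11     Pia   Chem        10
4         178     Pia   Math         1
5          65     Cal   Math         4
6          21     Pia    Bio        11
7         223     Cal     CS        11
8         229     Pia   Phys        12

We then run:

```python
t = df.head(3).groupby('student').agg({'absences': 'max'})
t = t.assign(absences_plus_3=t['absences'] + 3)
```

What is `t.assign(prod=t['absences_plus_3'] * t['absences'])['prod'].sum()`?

32

take first 3 rows:
   grade_rank student course  absences
0         113     Cal   Econ         1
1          67     Cal     CS         0
2         142     Pia   Phys         4
group by student, max of absences:
         absences
student          
Cal             1
Pia             4
add column absences_plus_3 = t['absences'] + 3:
         absences  absences_plus_3
student                           
Cal             1                4
Pia             4                7
add column prod = t['absences_plus_3'] * t['absences']:
         absences  absences_plus_3  prod
student                                 
Cal             1                4     4
Pia             4                7    28
So sum() = 32.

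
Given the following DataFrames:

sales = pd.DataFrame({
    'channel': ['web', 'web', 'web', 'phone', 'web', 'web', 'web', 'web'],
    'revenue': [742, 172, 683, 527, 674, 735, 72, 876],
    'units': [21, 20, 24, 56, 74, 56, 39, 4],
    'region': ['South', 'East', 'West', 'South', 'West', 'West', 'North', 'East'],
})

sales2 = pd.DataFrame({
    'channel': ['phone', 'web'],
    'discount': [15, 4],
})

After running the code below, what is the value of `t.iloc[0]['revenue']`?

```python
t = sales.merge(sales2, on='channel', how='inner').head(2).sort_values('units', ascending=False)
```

742

merge on 'channel' (how='inner') → 8 rows:
  channel  revenue  units region  discount
0     web      742     21  South         4
1     web      172     20   East         4
2     web      683     24   West         4
3   phone      527     56  South        15
4     web      674     74   West         4
5     web      735     56   West         4
6     web       72     39  North         4
7     web      876      4   East         4
take first 2 rows:
  channel  revenue  units region  discount
0     web      742     21  South         4
1     web      172     20   East         4
sort by units descending:
  channel  revenue  units region  discount
0     web      742     21  South         4
1     web      172     20   East         4
The value at position 0, column 'revenue' is 742.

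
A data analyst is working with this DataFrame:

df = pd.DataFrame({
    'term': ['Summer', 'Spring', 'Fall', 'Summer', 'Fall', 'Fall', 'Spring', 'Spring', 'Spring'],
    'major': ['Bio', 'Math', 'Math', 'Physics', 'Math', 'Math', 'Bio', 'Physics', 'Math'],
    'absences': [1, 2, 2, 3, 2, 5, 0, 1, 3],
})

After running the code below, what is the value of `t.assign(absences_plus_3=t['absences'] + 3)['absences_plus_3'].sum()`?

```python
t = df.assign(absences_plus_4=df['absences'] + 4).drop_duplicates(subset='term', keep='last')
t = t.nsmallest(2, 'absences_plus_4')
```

12

add column absences_plus_4 = df['absences'] + 4:
     term    major  absences  absences_plus_4
0  Summer      Bio         1                5
1  Spring     Math         2                6
2    Fall     Math         2                6
3  Summer  Physics         3                7
4    Fall     Math         2                6
5    Fall     Math         5                9
6  Spring      Bio         0                4
7  Spring  Physics         1                5
8  Spring     Math         3                7
drop duplicate term (keep=last):
     term    major  absences  absences_plus_4
3  Summer  Physics         3                7
5    Fall     Math         5                9
8  Spring     Math         3                7
take 2 rows with smallest absences_plus_4:
     term    major  absences  absences_plus_4
3  Summer  Physics         3                7
8  Spring     Math         3                7
add column absences_plus_3 = t['absences'] + 3:
     term    major  absences  absences_plus_4  absences_plus_3
3  Summer  Physics         3                7                6
8  Spring     Math         3                7                6
sum of column 'absences_plus_3' → 12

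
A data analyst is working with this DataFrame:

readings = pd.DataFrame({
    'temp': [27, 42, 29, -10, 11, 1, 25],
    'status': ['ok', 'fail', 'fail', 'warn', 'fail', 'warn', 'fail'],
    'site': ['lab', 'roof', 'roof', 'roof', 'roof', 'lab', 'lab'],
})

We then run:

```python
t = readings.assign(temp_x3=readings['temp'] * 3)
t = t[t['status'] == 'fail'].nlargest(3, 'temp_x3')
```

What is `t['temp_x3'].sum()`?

288

add column temp_x3 = readings['temp'] * 3:
   temp status  site  temp_x3
0    27     ok   lab       81
1    42   fail  roof      126
2    29   fail  roof       87
3   -10   warn  roof      -30
4    11   fail  roof       33
5     1   warn   lab        3
6    25   fail   lab       75
filter rows where status == 'fail':
   temp status  site  temp_x3
1    42   fail  roof      126
2    29   fail  roof       87
4    11   fail  roof       33
6    25   fail   lab       75
take 3 rows with largest temp_x3:
   temp status  site  temp_x3
1    42   fail  roof      126
2    29   fail  roof       87
6    25   fail   lab       75
Then the sum of column 'temp_x3': 288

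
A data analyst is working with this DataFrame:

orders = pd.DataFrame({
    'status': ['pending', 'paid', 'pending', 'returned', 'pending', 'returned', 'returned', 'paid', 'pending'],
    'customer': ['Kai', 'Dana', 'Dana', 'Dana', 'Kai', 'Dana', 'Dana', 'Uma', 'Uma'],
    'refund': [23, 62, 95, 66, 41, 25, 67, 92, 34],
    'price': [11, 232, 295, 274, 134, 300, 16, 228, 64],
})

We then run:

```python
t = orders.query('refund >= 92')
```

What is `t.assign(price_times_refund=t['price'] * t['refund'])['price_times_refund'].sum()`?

filter rows where refund >= 92:
    status customer  refund  price
2  pending     Dana      95    295
7     paid      Uma      92    228
add column price_times_refund = t['price'] * t['refund']:
    status customer  refund  price  price_times_refund
2  pending     Dana      95    295               28025
7     paid      Uma      92    228               20976
So sum() = 49001.

49001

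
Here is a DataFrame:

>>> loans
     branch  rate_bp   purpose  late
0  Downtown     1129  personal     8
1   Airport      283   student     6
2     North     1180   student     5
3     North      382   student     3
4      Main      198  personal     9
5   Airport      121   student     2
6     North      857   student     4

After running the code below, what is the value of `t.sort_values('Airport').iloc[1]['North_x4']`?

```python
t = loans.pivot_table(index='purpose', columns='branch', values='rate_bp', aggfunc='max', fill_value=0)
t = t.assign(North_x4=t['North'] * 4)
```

4720

pivot: rows=purpose, cols=branch, max(rate_bp):
branch    Airport  Downtown  Main  North
purpose                                 
personal        0      1129   198      0
student       283         0     0   1180
add column North_x4 = t['North'] * 4:
branch    Airport  Downtown  Main  North  North_x4
purpose                                           
personal        0      1129   198      0         0
student       283         0     0   1180      4720
sort by Airport:
branch    Airport  Downtown  Main  North  North_x4
purpose                                           
personal        0      1129   198      0         0
student       283         0     0   1180      4720
Reading off the value at position 1, column 'North_x4', we get 4720.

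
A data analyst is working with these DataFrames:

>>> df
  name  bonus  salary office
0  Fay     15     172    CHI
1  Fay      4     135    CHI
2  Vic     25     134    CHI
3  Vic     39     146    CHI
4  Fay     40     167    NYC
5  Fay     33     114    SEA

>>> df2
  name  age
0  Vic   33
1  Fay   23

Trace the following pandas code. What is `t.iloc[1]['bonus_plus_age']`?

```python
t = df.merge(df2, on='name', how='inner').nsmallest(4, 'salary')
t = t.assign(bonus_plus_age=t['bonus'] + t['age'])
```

58

merge on 'name' (how='inner') → 6 rows:
  name  bonus  salary office  age
0  Fay     15     172    CHI   23
1  Fay      4     135    CHI   23
2  Vic     25     134    CHI   33
3  Vic     39     146    CHI   33
4  Fay     40     167    NYC   23
5  Fay     33     114    SEA   23
take 4 rows with smallest salary:
  name  bonus  salary office  age
5  Fay     33     114    SEA   23
2  Vic     25     134    CHI   33
1  Fay      4     135    CHI   23
3  Vic     39     146    CHI   33
add column bonus_plus_age = t['bonus'] + t['age']:
  name  bonus  salary office  age  bonus_plus_age
5  Fay     33     114    SEA   23              56
2  Vic     25     134    CHI   33              58
1  Fay      4     135    CHI   23              27
3  Vic     39     146    CHI   33              72
Then the value at position 1, column 'bonus_plus_age': 58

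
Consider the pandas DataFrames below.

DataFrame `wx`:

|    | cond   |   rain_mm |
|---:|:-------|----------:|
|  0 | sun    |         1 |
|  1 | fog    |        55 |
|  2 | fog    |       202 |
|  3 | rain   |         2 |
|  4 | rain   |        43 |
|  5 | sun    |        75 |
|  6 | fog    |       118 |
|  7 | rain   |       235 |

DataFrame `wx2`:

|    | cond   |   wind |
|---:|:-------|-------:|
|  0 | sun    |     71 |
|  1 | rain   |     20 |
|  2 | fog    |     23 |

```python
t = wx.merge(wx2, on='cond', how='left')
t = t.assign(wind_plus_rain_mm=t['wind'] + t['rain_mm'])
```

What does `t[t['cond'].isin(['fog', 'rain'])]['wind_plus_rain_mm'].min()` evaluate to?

merge on 'cond' (how='left') → 8 rows:
   cond  rain_mm  wind
0   sun        1    71
1   fog       55    23
2   fog      202    23
3  rain        2    20
4  rain       43    20
5   sun       75    71
6   fog      118    23
7  rain      235    20
add column wind_plus_rain_mm = t['wind'] + t['rain_mm']:
   cond  rain_mm  wind  wind_plus_rain_mm
0   sun        1    71                 72
1   fog       55    23                 78
2   fog      202    23                225
3  rain        2    20                 22
4  rain       43    20                 63
5   sun       75    71                146
6   fog      118    23                141
7  rain      235    20                255
filter rows where cond in ['fog', 'rain']:
   cond  rain_mm  wind  wind_plus_rain_mm
1   fog       55    23                 78
2   fog      202    23                225
3  rain        2    20                 22
4  rain       43    20                 63
6   fog      118    23                141
7  rain      235    20                255

22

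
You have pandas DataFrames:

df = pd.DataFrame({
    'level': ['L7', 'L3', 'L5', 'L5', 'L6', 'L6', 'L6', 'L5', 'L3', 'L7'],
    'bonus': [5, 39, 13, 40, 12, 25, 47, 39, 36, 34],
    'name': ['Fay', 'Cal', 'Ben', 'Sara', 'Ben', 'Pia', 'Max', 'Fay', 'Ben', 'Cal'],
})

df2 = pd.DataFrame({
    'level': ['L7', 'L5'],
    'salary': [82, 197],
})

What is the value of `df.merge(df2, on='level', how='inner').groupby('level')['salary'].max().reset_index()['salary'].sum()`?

merge on 'level' (how='inner') → 5 rows:
  level  bonus  name  salary
0    L7      5   Fay      82
1    L5     13   Ben     197
2    L5     40  Sara     197
3    L5     39   Fay     197
4    L7     34   Cal      82
group by level, max of salary:
level
L5    197
L7     82
Name: salary, dtype: int64
reset_index():
  level  salary
0    L5     197
1    L7      82
The sum of column 'salary' is 279.

279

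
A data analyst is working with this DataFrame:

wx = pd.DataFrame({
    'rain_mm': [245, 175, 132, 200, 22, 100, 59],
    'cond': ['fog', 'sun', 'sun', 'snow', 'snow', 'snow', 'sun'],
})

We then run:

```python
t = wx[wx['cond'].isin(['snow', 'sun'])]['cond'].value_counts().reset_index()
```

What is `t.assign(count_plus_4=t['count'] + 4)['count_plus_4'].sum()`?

14

filter rows where cond in ['snow', 'sun']:
   rain_mm  cond
1      175   sun
2      132   sun
3      200  snow
4       22  snow
5      100  snow
6       59   sun
value_counts of cond:
cond
sun     3
snow    3
Name: count, dtype: int64
reset_index():
   cond  count
0   sun      3
1  snow      3
add column count_plus_4 = t['count'] + 4:
   cond  count  count_plus_4
0   sun      3             7
1  snow      3             7
The sum of column 'count_plus_4' is 14.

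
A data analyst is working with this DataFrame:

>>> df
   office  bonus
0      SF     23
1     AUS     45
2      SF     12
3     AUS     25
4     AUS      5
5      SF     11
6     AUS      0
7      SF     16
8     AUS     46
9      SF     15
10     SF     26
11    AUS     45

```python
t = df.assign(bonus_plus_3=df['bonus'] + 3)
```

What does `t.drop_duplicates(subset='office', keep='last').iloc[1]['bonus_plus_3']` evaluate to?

add column bonus_plus_3 = df['bonus'] + 3:
   office  bonus  bonus_plus_3
0      SF     23            26
1     AUS     45            48
2      SF     12            15
3     AUS     25            28
4     AUS      5             8
5      SF     11            14
6     AUS      0             3
7      SF     16            19
8     AUS     46            49
9      SF     15            18
10     SF     26            29
11    AUS     45            48
drop duplicate office (keep=last):
   office  bonus  bonus_plus_3
10     SF     26            29
11    AUS     45            48
Taking the value at position 1, column 'bonus_plus_3' gives 48.

48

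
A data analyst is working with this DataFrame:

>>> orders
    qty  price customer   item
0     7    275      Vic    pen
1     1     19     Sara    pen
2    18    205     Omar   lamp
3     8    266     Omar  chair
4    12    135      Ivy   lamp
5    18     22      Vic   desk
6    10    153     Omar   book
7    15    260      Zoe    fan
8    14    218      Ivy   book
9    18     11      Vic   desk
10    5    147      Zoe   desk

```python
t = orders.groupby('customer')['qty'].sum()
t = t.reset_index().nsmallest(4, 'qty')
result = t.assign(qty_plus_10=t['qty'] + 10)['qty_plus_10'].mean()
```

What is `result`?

30.75

group by customer, sum of qty:
customer
Ivy     26
Omar    36
Sara     1
Vic     43
Zoe     20
Name: qty, dtype: int64
reset_index():
  customer  qty
0      Ivy   26
1     Omar   36
2     Sara    1
3      Vic   43
4      Zoe   20
take 4 rows with smallest qty:
  customer  qty
2     Sara    1
4      Zoe   20
0      Ivy   26
1     Omar   36
add column qty_plus_10 = t['qty'] + 10:
  customer  qty  qty_plus_10
2     Sara    1           11
4      Zoe   20           30
0      Ivy   26           36
1     Omar   36           46
Taking the mean of column 'qty_plus_10' gives 30.75.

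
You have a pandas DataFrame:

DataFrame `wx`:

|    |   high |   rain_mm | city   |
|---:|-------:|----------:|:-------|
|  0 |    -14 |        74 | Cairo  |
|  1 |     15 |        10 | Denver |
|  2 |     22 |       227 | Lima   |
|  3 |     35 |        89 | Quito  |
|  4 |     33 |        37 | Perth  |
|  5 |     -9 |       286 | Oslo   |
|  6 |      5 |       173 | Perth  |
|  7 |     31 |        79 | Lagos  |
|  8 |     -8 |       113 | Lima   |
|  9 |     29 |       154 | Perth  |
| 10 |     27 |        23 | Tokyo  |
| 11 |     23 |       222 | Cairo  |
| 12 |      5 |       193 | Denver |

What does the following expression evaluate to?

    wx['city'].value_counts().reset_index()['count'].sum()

13

value_counts of city:
city
Perth     3
Cairo     2
Denver    2
Lima      2
Quito     1
Oslo      1
Lagos     1
Tokyo     1
Name: count, dtype: int64
reset_index():
     city  count
0   Perth      3
1   Cairo      2
2  Denver      2
3    Lima      2
4   Quito      1
5    Oslo      1
6   Lagos      1
7   Tokyo      1
Hence 13.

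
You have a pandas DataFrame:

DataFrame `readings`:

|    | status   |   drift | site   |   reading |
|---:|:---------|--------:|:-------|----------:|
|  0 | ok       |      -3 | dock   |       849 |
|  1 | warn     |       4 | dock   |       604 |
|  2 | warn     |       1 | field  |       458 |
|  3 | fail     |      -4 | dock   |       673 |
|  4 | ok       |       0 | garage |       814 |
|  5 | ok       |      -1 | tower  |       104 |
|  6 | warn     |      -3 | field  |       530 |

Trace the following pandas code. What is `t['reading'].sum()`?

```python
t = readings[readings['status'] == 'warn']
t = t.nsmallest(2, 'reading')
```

filter rows where status == 'warn':
  status  drift   site  reading
1   warn      4   dock      604
2   warn      1  field      458
6   warn     -3  field      530
take 2 rows with smallest reading:
  status  drift   site  reading
2   warn      1  field      458
6   warn     -3  field      530

988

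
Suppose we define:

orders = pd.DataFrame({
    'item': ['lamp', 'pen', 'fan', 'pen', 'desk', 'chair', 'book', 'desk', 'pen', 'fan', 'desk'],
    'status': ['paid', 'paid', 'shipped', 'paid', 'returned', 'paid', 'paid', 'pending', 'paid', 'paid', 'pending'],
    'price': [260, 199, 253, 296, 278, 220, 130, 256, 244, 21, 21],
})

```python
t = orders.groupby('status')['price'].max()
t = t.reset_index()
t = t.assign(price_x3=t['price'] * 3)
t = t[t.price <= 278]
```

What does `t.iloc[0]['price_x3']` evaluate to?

group by status, max of price:
status
paid        296
pending     256
returned    278
shipped     253
Name: price, dtype: int64
reset_index():
     status  price
0      paid    296
1   pending    256
2  returned    278
3   shipped    253
add column price_x3 = t['price'] * 3:
     status  price  price_x3
0      paid    296       888
1   pending    256       768
2  returned    278       834
3   shipped    253       759
filter rows where price <= 278:
     status  price  price_x3
1   pending    256       768
2  returned    278       834
3   shipped    253       759
value at position 0, column 'price_x3' → 768

768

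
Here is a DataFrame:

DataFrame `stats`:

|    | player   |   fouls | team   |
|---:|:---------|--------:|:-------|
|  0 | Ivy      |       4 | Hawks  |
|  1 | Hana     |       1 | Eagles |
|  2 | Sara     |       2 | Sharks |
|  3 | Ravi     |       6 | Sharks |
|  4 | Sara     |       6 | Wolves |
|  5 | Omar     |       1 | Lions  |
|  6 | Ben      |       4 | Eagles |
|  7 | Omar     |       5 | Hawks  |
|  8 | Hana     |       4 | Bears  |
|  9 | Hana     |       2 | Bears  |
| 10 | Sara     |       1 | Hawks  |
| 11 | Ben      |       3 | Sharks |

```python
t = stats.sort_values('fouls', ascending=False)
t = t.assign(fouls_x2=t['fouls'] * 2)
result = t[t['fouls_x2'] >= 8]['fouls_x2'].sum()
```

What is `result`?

58

sort by fouls descending:
   player  fouls    team
3    Ravi      6  Sharks
4    Sara      6  Wolves
7    Omar      5   Hawks
0     Ivy      4   Hawks
6     Ben      4  Eagles
8    Hana      4   Bears
11    Ben      3  Sharks
2    Sara      2  Sharks
9    Hana      2   Bears
1    Hana      1  Eagles
5    Omar      1   Lions
10   Sara      1   Hawks
add column fouls_x2 = t['fouls'] * 2:
   player  fouls    team  fouls_x2
3    Ravi      6  Sharks        12
4    Sara      6  Wolves        12
7    Omar      5   Hawks        10
0     Ivy      4   Hawks         8
6     Ben      4  Eagles         8
8    Hana      4   Bears         8
11    Ben      3  Sharks         6
2    Sara      2  Sharks         4
9    Hana      2   Bears         4
1    Hana      1  Eagles         2
5    Omar      1   Lions         2
10   Sara      1   Hawks         2
filter rows where fouls_x2 >= 8:
  player  fouls    team  fouls_x2
3   Ravi      6  Sharks        12
4   Sara      6  Wolves        12
7   Omar      5   Hawks        10
0    Ivy      4   Hawks         8
6    Ben      4  Eagles         8
8   Hana      4   Bears         8
Taking the sum of column 'fouls_x2' gives 58.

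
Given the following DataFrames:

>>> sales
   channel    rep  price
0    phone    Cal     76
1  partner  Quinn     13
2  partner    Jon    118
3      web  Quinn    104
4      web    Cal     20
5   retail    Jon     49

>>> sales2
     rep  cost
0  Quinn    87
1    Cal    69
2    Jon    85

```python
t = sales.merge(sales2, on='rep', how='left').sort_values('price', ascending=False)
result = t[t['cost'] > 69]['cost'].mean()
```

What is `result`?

merge on 'rep' (how='left') → 6 rows:
   channel    rep  price  cost
0    phone    Cal     76    69
1  partner  Quinn     13    87
2  partner    Jon    118    85
3      web  Quinn    104    87
4      web    Cal     20    69
5   retail    Jon     49    85
sort by price descending:
   channel    rep  price  cost
2  partner    Jon    118    85
3      web  Quinn    104    87
0    phone    Cal     76    69
5   retail    Jon     49    85
4      web    Cal     20    69
1  partner  Quinn     13    87
filter rows where cost > 69:
   channel    rep  price  cost
2  partner    Jon    118    85
3      web  Quinn    104    87
5   retail    Jon     49    85
1  partner  Quinn     13    87
Taking the mean of column 'cost' gives 86.0.

86.0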